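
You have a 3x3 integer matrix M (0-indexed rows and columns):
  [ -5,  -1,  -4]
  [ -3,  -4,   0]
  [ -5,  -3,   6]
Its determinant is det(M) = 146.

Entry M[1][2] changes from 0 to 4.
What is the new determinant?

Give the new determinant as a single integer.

det is linear in row 1: changing M[1][2] by delta changes det by delta * cofactor(1,2).
Cofactor C_12 = (-1)^(1+2) * minor(1,2) = -10
Entry delta = 4 - 0 = 4
Det delta = 4 * -10 = -40
New det = 146 + -40 = 106

Answer: 106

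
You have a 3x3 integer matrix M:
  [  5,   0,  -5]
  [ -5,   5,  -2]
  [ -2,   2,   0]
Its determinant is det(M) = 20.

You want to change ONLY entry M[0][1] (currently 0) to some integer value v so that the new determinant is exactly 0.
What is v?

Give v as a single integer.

det is linear in entry M[0][1]: det = old_det + (v - 0) * C_01
Cofactor C_01 = 4
Want det = 0: 20 + (v - 0) * 4 = 0
  (v - 0) = -20 / 4 = -5
  v = 0 + (-5) = -5

Answer: -5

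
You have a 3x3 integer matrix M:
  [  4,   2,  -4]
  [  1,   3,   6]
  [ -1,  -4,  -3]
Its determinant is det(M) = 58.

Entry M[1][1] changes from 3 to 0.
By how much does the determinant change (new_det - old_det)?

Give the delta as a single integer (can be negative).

Cofactor C_11 = -16
Entry delta = 0 - 3 = -3
Det delta = entry_delta * cofactor = -3 * -16 = 48

Answer: 48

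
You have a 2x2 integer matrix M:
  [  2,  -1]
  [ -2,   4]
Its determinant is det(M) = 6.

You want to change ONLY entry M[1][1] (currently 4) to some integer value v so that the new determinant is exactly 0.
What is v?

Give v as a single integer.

Answer: 1

Derivation:
det is linear in entry M[1][1]: det = old_det + (v - 4) * C_11
Cofactor C_11 = 2
Want det = 0: 6 + (v - 4) * 2 = 0
  (v - 4) = -6 / 2 = -3
  v = 4 + (-3) = 1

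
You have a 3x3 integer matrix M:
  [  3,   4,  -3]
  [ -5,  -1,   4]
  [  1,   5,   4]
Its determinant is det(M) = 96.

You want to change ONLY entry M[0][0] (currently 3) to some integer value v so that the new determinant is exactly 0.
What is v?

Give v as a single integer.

det is linear in entry M[0][0]: det = old_det + (v - 3) * C_00
Cofactor C_00 = -24
Want det = 0: 96 + (v - 3) * -24 = 0
  (v - 3) = -96 / -24 = 4
  v = 3 + (4) = 7

Answer: 7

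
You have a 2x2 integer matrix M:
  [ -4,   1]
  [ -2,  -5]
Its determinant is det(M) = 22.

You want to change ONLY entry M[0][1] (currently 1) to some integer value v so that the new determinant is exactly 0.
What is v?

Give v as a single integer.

det is linear in entry M[0][1]: det = old_det + (v - 1) * C_01
Cofactor C_01 = 2
Want det = 0: 22 + (v - 1) * 2 = 0
  (v - 1) = -22 / 2 = -11
  v = 1 + (-11) = -10

Answer: -10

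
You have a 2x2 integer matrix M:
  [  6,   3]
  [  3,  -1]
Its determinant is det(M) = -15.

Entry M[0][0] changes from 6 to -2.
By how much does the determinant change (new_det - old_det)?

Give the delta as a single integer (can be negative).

Cofactor C_00 = -1
Entry delta = -2 - 6 = -8
Det delta = entry_delta * cofactor = -8 * -1 = 8

Answer: 8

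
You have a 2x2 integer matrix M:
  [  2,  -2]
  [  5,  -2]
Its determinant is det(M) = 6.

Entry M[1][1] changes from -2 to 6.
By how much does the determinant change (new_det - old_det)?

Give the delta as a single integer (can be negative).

Cofactor C_11 = 2
Entry delta = 6 - -2 = 8
Det delta = entry_delta * cofactor = 8 * 2 = 16

Answer: 16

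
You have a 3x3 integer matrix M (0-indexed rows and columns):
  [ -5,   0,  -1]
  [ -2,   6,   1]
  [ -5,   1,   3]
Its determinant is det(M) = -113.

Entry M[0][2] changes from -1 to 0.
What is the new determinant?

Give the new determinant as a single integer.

det is linear in row 0: changing M[0][2] by delta changes det by delta * cofactor(0,2).
Cofactor C_02 = (-1)^(0+2) * minor(0,2) = 28
Entry delta = 0 - -1 = 1
Det delta = 1 * 28 = 28
New det = -113 + 28 = -85

Answer: -85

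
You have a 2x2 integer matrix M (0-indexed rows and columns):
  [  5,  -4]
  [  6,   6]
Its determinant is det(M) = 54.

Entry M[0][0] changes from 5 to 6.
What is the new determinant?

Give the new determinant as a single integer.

det is linear in row 0: changing M[0][0] by delta changes det by delta * cofactor(0,0).
Cofactor C_00 = (-1)^(0+0) * minor(0,0) = 6
Entry delta = 6 - 5 = 1
Det delta = 1 * 6 = 6
New det = 54 + 6 = 60

Answer: 60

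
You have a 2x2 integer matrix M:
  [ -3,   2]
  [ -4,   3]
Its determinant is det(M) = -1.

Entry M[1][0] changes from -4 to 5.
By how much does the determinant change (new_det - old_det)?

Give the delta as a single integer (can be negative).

Answer: -18

Derivation:
Cofactor C_10 = -2
Entry delta = 5 - -4 = 9
Det delta = entry_delta * cofactor = 9 * -2 = -18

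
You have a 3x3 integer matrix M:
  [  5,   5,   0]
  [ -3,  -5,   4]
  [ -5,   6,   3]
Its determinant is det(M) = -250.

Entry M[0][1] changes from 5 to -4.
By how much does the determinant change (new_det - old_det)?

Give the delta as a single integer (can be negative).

Cofactor C_01 = -11
Entry delta = -4 - 5 = -9
Det delta = entry_delta * cofactor = -9 * -11 = 99

Answer: 99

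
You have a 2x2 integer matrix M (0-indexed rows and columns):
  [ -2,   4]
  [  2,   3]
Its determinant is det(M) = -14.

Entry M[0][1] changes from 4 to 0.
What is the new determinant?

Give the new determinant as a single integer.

Answer: -6

Derivation:
det is linear in row 0: changing M[0][1] by delta changes det by delta * cofactor(0,1).
Cofactor C_01 = (-1)^(0+1) * minor(0,1) = -2
Entry delta = 0 - 4 = -4
Det delta = -4 * -2 = 8
New det = -14 + 8 = -6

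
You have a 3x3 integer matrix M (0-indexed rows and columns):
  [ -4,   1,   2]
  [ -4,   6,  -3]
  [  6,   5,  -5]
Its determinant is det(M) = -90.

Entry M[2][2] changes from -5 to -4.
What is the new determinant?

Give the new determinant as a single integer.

det is linear in row 2: changing M[2][2] by delta changes det by delta * cofactor(2,2).
Cofactor C_22 = (-1)^(2+2) * minor(2,2) = -20
Entry delta = -4 - -5 = 1
Det delta = 1 * -20 = -20
New det = -90 + -20 = -110

Answer: -110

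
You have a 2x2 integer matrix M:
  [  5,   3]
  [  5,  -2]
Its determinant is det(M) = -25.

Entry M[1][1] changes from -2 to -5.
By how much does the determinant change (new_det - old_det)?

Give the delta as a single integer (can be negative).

Answer: -15

Derivation:
Cofactor C_11 = 5
Entry delta = -5 - -2 = -3
Det delta = entry_delta * cofactor = -3 * 5 = -15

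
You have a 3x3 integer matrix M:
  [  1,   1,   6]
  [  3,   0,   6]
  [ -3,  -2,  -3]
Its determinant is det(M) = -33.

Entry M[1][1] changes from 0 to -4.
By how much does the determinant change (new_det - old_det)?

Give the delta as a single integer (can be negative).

Cofactor C_11 = 15
Entry delta = -4 - 0 = -4
Det delta = entry_delta * cofactor = -4 * 15 = -60

Answer: -60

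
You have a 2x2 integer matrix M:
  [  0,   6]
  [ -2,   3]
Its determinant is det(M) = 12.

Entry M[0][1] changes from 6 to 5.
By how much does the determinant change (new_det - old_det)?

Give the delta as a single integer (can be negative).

Answer: -2

Derivation:
Cofactor C_01 = 2
Entry delta = 5 - 6 = -1
Det delta = entry_delta * cofactor = -1 * 2 = -2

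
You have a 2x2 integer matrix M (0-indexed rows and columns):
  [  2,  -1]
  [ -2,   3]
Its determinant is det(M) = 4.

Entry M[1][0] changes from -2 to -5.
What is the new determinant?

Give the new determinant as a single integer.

Answer: 1

Derivation:
det is linear in row 1: changing M[1][0] by delta changes det by delta * cofactor(1,0).
Cofactor C_10 = (-1)^(1+0) * minor(1,0) = 1
Entry delta = -5 - -2 = -3
Det delta = -3 * 1 = -3
New det = 4 + -3 = 1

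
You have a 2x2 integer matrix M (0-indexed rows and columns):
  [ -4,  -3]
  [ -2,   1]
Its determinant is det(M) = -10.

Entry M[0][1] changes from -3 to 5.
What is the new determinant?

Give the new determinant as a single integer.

Answer: 6

Derivation:
det is linear in row 0: changing M[0][1] by delta changes det by delta * cofactor(0,1).
Cofactor C_01 = (-1)^(0+1) * minor(0,1) = 2
Entry delta = 5 - -3 = 8
Det delta = 8 * 2 = 16
New det = -10 + 16 = 6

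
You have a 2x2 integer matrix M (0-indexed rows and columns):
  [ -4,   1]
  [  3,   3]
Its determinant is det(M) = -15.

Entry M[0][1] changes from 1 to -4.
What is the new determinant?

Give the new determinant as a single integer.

Answer: 0

Derivation:
det is linear in row 0: changing M[0][1] by delta changes det by delta * cofactor(0,1).
Cofactor C_01 = (-1)^(0+1) * minor(0,1) = -3
Entry delta = -4 - 1 = -5
Det delta = -5 * -3 = 15
New det = -15 + 15 = 0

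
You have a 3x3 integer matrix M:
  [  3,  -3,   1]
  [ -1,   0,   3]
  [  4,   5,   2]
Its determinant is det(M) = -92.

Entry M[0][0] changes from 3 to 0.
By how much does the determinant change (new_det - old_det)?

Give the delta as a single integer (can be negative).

Answer: 45

Derivation:
Cofactor C_00 = -15
Entry delta = 0 - 3 = -3
Det delta = entry_delta * cofactor = -3 * -15 = 45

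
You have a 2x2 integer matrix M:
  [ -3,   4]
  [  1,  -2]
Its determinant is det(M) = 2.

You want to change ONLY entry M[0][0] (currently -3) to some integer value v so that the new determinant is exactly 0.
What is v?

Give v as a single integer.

det is linear in entry M[0][0]: det = old_det + (v - -3) * C_00
Cofactor C_00 = -2
Want det = 0: 2 + (v - -3) * -2 = 0
  (v - -3) = -2 / -2 = 1
  v = -3 + (1) = -2

Answer: -2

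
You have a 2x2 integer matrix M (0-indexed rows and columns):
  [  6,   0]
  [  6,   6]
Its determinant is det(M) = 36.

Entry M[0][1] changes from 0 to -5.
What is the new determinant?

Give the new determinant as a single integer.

Answer: 66

Derivation:
det is linear in row 0: changing M[0][1] by delta changes det by delta * cofactor(0,1).
Cofactor C_01 = (-1)^(0+1) * minor(0,1) = -6
Entry delta = -5 - 0 = -5
Det delta = -5 * -6 = 30
New det = 36 + 30 = 66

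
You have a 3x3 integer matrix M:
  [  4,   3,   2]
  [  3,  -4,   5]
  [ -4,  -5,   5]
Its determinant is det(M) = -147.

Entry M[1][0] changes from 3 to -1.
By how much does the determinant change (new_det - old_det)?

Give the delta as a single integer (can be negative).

Cofactor C_10 = -25
Entry delta = -1 - 3 = -4
Det delta = entry_delta * cofactor = -4 * -25 = 100

Answer: 100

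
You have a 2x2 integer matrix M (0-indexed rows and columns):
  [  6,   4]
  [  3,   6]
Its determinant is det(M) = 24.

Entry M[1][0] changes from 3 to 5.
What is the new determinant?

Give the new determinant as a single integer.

Answer: 16

Derivation:
det is linear in row 1: changing M[1][0] by delta changes det by delta * cofactor(1,0).
Cofactor C_10 = (-1)^(1+0) * minor(1,0) = -4
Entry delta = 5 - 3 = 2
Det delta = 2 * -4 = -8
New det = 24 + -8 = 16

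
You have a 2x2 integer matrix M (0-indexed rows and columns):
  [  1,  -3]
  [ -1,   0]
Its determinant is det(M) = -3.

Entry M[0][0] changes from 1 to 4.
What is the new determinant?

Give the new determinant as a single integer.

Answer: -3

Derivation:
det is linear in row 0: changing M[0][0] by delta changes det by delta * cofactor(0,0).
Cofactor C_00 = (-1)^(0+0) * minor(0,0) = 0
Entry delta = 4 - 1 = 3
Det delta = 3 * 0 = 0
New det = -3 + 0 = -3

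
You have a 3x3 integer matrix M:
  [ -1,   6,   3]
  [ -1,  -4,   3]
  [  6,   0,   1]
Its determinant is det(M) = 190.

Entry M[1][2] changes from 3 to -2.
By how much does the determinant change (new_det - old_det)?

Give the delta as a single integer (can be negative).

Answer: -180

Derivation:
Cofactor C_12 = 36
Entry delta = -2 - 3 = -5
Det delta = entry_delta * cofactor = -5 * 36 = -180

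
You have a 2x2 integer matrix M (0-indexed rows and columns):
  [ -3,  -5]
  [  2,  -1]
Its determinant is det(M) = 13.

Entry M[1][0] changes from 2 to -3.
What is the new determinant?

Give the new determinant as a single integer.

Answer: -12

Derivation:
det is linear in row 1: changing M[1][0] by delta changes det by delta * cofactor(1,0).
Cofactor C_10 = (-1)^(1+0) * minor(1,0) = 5
Entry delta = -3 - 2 = -5
Det delta = -5 * 5 = -25
New det = 13 + -25 = -12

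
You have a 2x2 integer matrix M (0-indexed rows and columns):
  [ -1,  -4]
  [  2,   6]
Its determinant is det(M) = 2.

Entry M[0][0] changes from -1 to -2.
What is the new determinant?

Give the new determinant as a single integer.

det is linear in row 0: changing M[0][0] by delta changes det by delta * cofactor(0,0).
Cofactor C_00 = (-1)^(0+0) * minor(0,0) = 6
Entry delta = -2 - -1 = -1
Det delta = -1 * 6 = -6
New det = 2 + -6 = -4

Answer: -4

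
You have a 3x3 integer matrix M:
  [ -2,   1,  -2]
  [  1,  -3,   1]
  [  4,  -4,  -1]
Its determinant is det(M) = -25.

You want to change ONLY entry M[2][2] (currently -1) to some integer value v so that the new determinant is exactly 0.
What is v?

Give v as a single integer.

det is linear in entry M[2][2]: det = old_det + (v - -1) * C_22
Cofactor C_22 = 5
Want det = 0: -25 + (v - -1) * 5 = 0
  (v - -1) = 25 / 5 = 5
  v = -1 + (5) = 4

Answer: 4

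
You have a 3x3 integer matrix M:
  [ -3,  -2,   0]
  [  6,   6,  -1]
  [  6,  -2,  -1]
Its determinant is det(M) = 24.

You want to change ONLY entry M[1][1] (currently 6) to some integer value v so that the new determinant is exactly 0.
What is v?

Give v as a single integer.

det is linear in entry M[1][1]: det = old_det + (v - 6) * C_11
Cofactor C_11 = 3
Want det = 0: 24 + (v - 6) * 3 = 0
  (v - 6) = -24 / 3 = -8
  v = 6 + (-8) = -2

Answer: -2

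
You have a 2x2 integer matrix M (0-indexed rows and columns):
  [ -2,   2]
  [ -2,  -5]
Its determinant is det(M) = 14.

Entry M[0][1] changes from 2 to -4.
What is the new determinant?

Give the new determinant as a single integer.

det is linear in row 0: changing M[0][1] by delta changes det by delta * cofactor(0,1).
Cofactor C_01 = (-1)^(0+1) * minor(0,1) = 2
Entry delta = -4 - 2 = -6
Det delta = -6 * 2 = -12
New det = 14 + -12 = 2

Answer: 2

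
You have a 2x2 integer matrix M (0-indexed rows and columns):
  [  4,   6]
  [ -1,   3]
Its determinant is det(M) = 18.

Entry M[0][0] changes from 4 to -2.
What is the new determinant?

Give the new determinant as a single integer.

Answer: 0

Derivation:
det is linear in row 0: changing M[0][0] by delta changes det by delta * cofactor(0,0).
Cofactor C_00 = (-1)^(0+0) * minor(0,0) = 3
Entry delta = -2 - 4 = -6
Det delta = -6 * 3 = -18
New det = 18 + -18 = 0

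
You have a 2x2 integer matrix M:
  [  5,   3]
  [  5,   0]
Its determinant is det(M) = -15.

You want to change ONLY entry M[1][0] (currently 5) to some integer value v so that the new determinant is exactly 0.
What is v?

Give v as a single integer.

det is linear in entry M[1][0]: det = old_det + (v - 5) * C_10
Cofactor C_10 = -3
Want det = 0: -15 + (v - 5) * -3 = 0
  (v - 5) = 15 / -3 = -5
  v = 5 + (-5) = 0

Answer: 0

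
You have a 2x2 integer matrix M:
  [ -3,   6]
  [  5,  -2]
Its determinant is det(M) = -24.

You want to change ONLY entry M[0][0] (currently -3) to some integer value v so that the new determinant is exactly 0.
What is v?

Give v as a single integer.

Answer: -15

Derivation:
det is linear in entry M[0][0]: det = old_det + (v - -3) * C_00
Cofactor C_00 = -2
Want det = 0: -24 + (v - -3) * -2 = 0
  (v - -3) = 24 / -2 = -12
  v = -3 + (-12) = -15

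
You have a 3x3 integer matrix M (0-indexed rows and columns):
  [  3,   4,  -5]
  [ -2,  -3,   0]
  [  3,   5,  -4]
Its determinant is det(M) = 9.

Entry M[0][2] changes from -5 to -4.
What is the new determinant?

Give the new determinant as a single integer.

det is linear in row 0: changing M[0][2] by delta changes det by delta * cofactor(0,2).
Cofactor C_02 = (-1)^(0+2) * minor(0,2) = -1
Entry delta = -4 - -5 = 1
Det delta = 1 * -1 = -1
New det = 9 + -1 = 8

Answer: 8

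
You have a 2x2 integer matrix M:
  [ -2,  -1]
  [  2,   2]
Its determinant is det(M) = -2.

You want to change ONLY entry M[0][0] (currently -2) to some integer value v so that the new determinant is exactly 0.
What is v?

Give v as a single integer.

det is linear in entry M[0][0]: det = old_det + (v - -2) * C_00
Cofactor C_00 = 2
Want det = 0: -2 + (v - -2) * 2 = 0
  (v - -2) = 2 / 2 = 1
  v = -2 + (1) = -1

Answer: -1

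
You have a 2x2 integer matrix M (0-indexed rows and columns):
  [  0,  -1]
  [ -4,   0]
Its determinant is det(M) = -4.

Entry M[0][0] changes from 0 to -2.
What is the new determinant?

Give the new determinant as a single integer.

Answer: -4

Derivation:
det is linear in row 0: changing M[0][0] by delta changes det by delta * cofactor(0,0).
Cofactor C_00 = (-1)^(0+0) * minor(0,0) = 0
Entry delta = -2 - 0 = -2
Det delta = -2 * 0 = 0
New det = -4 + 0 = -4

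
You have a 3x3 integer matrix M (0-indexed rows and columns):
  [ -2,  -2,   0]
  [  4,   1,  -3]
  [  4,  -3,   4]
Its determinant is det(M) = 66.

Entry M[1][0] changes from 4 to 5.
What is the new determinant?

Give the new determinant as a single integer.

Answer: 74

Derivation:
det is linear in row 1: changing M[1][0] by delta changes det by delta * cofactor(1,0).
Cofactor C_10 = (-1)^(1+0) * minor(1,0) = 8
Entry delta = 5 - 4 = 1
Det delta = 1 * 8 = 8
New det = 66 + 8 = 74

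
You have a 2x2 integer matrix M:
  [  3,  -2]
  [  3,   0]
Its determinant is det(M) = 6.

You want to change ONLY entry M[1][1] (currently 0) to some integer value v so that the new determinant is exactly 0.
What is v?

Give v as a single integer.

det is linear in entry M[1][1]: det = old_det + (v - 0) * C_11
Cofactor C_11 = 3
Want det = 0: 6 + (v - 0) * 3 = 0
  (v - 0) = -6 / 3 = -2
  v = 0 + (-2) = -2

Answer: -2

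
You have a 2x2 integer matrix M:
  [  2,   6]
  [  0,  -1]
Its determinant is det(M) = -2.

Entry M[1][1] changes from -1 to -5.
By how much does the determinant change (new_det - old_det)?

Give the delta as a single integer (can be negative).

Cofactor C_11 = 2
Entry delta = -5 - -1 = -4
Det delta = entry_delta * cofactor = -4 * 2 = -8

Answer: -8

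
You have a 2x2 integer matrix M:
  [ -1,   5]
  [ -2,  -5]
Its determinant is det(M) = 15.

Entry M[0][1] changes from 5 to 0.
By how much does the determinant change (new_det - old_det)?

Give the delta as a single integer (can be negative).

Cofactor C_01 = 2
Entry delta = 0 - 5 = -5
Det delta = entry_delta * cofactor = -5 * 2 = -10

Answer: -10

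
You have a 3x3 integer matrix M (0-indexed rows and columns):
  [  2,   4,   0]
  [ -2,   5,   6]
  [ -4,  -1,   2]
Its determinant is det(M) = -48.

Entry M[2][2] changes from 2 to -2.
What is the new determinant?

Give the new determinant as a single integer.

Answer: -120

Derivation:
det is linear in row 2: changing M[2][2] by delta changes det by delta * cofactor(2,2).
Cofactor C_22 = (-1)^(2+2) * minor(2,2) = 18
Entry delta = -2 - 2 = -4
Det delta = -4 * 18 = -72
New det = -48 + -72 = -120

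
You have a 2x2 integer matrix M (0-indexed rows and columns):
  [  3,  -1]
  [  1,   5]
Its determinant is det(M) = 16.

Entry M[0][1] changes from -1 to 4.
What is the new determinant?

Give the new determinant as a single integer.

Answer: 11

Derivation:
det is linear in row 0: changing M[0][1] by delta changes det by delta * cofactor(0,1).
Cofactor C_01 = (-1)^(0+1) * minor(0,1) = -1
Entry delta = 4 - -1 = 5
Det delta = 5 * -1 = -5
New det = 16 + -5 = 11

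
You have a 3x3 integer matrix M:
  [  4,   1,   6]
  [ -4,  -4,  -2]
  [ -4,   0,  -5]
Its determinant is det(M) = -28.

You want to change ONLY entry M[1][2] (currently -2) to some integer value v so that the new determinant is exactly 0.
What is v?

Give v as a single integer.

Answer: -9

Derivation:
det is linear in entry M[1][2]: det = old_det + (v - -2) * C_12
Cofactor C_12 = -4
Want det = 0: -28 + (v - -2) * -4 = 0
  (v - -2) = 28 / -4 = -7
  v = -2 + (-7) = -9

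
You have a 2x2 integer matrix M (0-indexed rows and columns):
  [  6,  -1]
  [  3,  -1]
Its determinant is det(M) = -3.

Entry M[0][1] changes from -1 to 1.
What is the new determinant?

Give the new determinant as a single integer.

Answer: -9

Derivation:
det is linear in row 0: changing M[0][1] by delta changes det by delta * cofactor(0,1).
Cofactor C_01 = (-1)^(0+1) * minor(0,1) = -3
Entry delta = 1 - -1 = 2
Det delta = 2 * -3 = -6
New det = -3 + -6 = -9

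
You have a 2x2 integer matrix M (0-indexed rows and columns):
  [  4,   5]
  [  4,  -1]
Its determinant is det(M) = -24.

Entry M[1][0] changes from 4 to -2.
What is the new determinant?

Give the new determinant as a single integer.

Answer: 6

Derivation:
det is linear in row 1: changing M[1][0] by delta changes det by delta * cofactor(1,0).
Cofactor C_10 = (-1)^(1+0) * minor(1,0) = -5
Entry delta = -2 - 4 = -6
Det delta = -6 * -5 = 30
New det = -24 + 30 = 6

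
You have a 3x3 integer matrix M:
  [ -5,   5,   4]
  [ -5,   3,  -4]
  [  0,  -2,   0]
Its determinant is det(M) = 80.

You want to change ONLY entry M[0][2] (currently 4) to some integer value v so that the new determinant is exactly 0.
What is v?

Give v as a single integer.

Answer: -4

Derivation:
det is linear in entry M[0][2]: det = old_det + (v - 4) * C_02
Cofactor C_02 = 10
Want det = 0: 80 + (v - 4) * 10 = 0
  (v - 4) = -80 / 10 = -8
  v = 4 + (-8) = -4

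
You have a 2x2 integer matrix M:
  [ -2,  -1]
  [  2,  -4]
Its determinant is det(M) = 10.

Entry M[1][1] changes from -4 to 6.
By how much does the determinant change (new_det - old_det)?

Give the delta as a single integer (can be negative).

Cofactor C_11 = -2
Entry delta = 6 - -4 = 10
Det delta = entry_delta * cofactor = 10 * -2 = -20

Answer: -20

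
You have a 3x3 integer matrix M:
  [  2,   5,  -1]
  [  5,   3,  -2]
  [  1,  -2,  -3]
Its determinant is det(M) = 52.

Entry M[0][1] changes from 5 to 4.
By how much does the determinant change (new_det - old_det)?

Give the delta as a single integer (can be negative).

Answer: -13

Derivation:
Cofactor C_01 = 13
Entry delta = 4 - 5 = -1
Det delta = entry_delta * cofactor = -1 * 13 = -13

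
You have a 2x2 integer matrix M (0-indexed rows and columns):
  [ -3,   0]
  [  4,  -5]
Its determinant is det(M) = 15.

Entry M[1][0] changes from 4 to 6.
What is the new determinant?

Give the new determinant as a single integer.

det is linear in row 1: changing M[1][0] by delta changes det by delta * cofactor(1,0).
Cofactor C_10 = (-1)^(1+0) * minor(1,0) = 0
Entry delta = 6 - 4 = 2
Det delta = 2 * 0 = 0
New det = 15 + 0 = 15

Answer: 15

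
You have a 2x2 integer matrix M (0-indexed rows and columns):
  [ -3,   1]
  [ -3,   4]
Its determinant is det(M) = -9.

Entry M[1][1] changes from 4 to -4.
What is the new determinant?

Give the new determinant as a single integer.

Answer: 15

Derivation:
det is linear in row 1: changing M[1][1] by delta changes det by delta * cofactor(1,1).
Cofactor C_11 = (-1)^(1+1) * minor(1,1) = -3
Entry delta = -4 - 4 = -8
Det delta = -8 * -3 = 24
New det = -9 + 24 = 15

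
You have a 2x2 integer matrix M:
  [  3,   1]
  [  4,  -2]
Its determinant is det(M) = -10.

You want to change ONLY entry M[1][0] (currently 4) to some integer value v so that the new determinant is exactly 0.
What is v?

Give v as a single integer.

det is linear in entry M[1][0]: det = old_det + (v - 4) * C_10
Cofactor C_10 = -1
Want det = 0: -10 + (v - 4) * -1 = 0
  (v - 4) = 10 / -1 = -10
  v = 4 + (-10) = -6

Answer: -6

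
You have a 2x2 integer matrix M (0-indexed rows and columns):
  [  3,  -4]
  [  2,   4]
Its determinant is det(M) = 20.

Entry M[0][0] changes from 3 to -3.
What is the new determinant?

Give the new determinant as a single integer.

det is linear in row 0: changing M[0][0] by delta changes det by delta * cofactor(0,0).
Cofactor C_00 = (-1)^(0+0) * minor(0,0) = 4
Entry delta = -3 - 3 = -6
Det delta = -6 * 4 = -24
New det = 20 + -24 = -4

Answer: -4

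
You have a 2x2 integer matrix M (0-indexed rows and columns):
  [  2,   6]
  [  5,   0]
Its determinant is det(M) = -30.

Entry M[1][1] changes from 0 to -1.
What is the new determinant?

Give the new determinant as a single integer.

det is linear in row 1: changing M[1][1] by delta changes det by delta * cofactor(1,1).
Cofactor C_11 = (-1)^(1+1) * minor(1,1) = 2
Entry delta = -1 - 0 = -1
Det delta = -1 * 2 = -2
New det = -30 + -2 = -32

Answer: -32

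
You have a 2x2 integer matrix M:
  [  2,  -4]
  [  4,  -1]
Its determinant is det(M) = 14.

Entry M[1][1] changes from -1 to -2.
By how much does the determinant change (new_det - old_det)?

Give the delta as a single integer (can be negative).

Cofactor C_11 = 2
Entry delta = -2 - -1 = -1
Det delta = entry_delta * cofactor = -1 * 2 = -2

Answer: -2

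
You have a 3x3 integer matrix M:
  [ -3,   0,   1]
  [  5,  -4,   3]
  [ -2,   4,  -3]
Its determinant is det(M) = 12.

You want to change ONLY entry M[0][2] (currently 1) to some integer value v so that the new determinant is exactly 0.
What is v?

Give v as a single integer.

det is linear in entry M[0][2]: det = old_det + (v - 1) * C_02
Cofactor C_02 = 12
Want det = 0: 12 + (v - 1) * 12 = 0
  (v - 1) = -12 / 12 = -1
  v = 1 + (-1) = 0

Answer: 0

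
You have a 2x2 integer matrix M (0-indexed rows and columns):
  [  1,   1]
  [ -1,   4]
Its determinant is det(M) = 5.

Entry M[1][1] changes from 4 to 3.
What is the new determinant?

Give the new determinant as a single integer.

det is linear in row 1: changing M[1][1] by delta changes det by delta * cofactor(1,1).
Cofactor C_11 = (-1)^(1+1) * minor(1,1) = 1
Entry delta = 3 - 4 = -1
Det delta = -1 * 1 = -1
New det = 5 + -1 = 4

Answer: 4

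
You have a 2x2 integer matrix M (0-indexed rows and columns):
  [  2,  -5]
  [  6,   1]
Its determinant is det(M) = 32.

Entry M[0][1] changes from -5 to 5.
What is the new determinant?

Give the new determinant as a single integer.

Answer: -28

Derivation:
det is linear in row 0: changing M[0][1] by delta changes det by delta * cofactor(0,1).
Cofactor C_01 = (-1)^(0+1) * minor(0,1) = -6
Entry delta = 5 - -5 = 10
Det delta = 10 * -6 = -60
New det = 32 + -60 = -28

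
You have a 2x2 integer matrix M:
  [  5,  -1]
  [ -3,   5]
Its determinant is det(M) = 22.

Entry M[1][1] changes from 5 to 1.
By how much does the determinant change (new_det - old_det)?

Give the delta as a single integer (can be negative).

Answer: -20

Derivation:
Cofactor C_11 = 5
Entry delta = 1 - 5 = -4
Det delta = entry_delta * cofactor = -4 * 5 = -20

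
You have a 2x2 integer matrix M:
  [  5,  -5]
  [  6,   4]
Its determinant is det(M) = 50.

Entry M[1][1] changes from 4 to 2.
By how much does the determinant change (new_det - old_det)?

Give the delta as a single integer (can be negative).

Answer: -10

Derivation:
Cofactor C_11 = 5
Entry delta = 2 - 4 = -2
Det delta = entry_delta * cofactor = -2 * 5 = -10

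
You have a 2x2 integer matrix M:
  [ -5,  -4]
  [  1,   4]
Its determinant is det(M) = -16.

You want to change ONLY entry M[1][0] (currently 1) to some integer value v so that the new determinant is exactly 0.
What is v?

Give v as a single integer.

Answer: 5

Derivation:
det is linear in entry M[1][0]: det = old_det + (v - 1) * C_10
Cofactor C_10 = 4
Want det = 0: -16 + (v - 1) * 4 = 0
  (v - 1) = 16 / 4 = 4
  v = 1 + (4) = 5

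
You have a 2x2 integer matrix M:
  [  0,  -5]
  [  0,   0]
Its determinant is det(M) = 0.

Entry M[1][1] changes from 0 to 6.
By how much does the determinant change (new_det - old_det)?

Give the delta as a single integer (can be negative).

Cofactor C_11 = 0
Entry delta = 6 - 0 = 6
Det delta = entry_delta * cofactor = 6 * 0 = 0

Answer: 0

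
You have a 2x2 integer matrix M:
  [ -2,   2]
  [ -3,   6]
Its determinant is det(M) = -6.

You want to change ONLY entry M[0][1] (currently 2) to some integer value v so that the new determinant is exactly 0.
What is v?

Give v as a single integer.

det is linear in entry M[0][1]: det = old_det + (v - 2) * C_01
Cofactor C_01 = 3
Want det = 0: -6 + (v - 2) * 3 = 0
  (v - 2) = 6 / 3 = 2
  v = 2 + (2) = 4

Answer: 4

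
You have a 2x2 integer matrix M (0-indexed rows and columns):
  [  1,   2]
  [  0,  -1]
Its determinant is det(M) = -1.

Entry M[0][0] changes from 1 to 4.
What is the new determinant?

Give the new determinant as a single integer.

Answer: -4

Derivation:
det is linear in row 0: changing M[0][0] by delta changes det by delta * cofactor(0,0).
Cofactor C_00 = (-1)^(0+0) * minor(0,0) = -1
Entry delta = 4 - 1 = 3
Det delta = 3 * -1 = -3
New det = -1 + -3 = -4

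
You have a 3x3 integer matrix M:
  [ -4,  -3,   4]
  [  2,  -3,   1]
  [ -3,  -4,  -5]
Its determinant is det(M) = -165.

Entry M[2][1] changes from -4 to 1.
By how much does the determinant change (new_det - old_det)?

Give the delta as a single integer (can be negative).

Answer: 60

Derivation:
Cofactor C_21 = 12
Entry delta = 1 - -4 = 5
Det delta = entry_delta * cofactor = 5 * 12 = 60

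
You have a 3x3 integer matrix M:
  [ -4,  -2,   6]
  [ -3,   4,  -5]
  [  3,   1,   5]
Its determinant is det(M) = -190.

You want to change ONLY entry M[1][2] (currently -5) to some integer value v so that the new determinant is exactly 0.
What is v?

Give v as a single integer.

det is linear in entry M[1][2]: det = old_det + (v - -5) * C_12
Cofactor C_12 = -2
Want det = 0: -190 + (v - -5) * -2 = 0
  (v - -5) = 190 / -2 = -95
  v = -5 + (-95) = -100

Answer: -100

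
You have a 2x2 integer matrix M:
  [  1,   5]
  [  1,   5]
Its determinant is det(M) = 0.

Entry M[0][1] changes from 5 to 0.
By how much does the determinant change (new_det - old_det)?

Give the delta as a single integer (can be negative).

Cofactor C_01 = -1
Entry delta = 0 - 5 = -5
Det delta = entry_delta * cofactor = -5 * -1 = 5

Answer: 5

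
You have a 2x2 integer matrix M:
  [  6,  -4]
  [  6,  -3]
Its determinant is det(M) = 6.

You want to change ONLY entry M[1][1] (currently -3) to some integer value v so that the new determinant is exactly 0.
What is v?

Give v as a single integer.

Answer: -4

Derivation:
det is linear in entry M[1][1]: det = old_det + (v - -3) * C_11
Cofactor C_11 = 6
Want det = 0: 6 + (v - -3) * 6 = 0
  (v - -3) = -6 / 6 = -1
  v = -3 + (-1) = -4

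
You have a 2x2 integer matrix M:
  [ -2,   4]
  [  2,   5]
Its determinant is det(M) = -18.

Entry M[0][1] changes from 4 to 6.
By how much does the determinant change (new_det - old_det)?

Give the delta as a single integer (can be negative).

Cofactor C_01 = -2
Entry delta = 6 - 4 = 2
Det delta = entry_delta * cofactor = 2 * -2 = -4

Answer: -4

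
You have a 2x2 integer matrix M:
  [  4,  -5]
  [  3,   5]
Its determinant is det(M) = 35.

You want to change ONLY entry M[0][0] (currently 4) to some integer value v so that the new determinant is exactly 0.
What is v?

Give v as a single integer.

det is linear in entry M[0][0]: det = old_det + (v - 4) * C_00
Cofactor C_00 = 5
Want det = 0: 35 + (v - 4) * 5 = 0
  (v - 4) = -35 / 5 = -7
  v = 4 + (-7) = -3

Answer: -3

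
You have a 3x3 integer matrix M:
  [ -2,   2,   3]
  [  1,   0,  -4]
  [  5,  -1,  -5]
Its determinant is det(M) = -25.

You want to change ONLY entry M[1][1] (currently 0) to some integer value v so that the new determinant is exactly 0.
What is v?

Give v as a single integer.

Answer: -5

Derivation:
det is linear in entry M[1][1]: det = old_det + (v - 0) * C_11
Cofactor C_11 = -5
Want det = 0: -25 + (v - 0) * -5 = 0
  (v - 0) = 25 / -5 = -5
  v = 0 + (-5) = -5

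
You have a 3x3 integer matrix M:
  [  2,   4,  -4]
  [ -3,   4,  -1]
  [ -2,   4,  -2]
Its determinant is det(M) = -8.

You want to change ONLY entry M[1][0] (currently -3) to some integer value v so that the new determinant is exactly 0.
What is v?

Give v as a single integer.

Answer: -4

Derivation:
det is linear in entry M[1][0]: det = old_det + (v - -3) * C_10
Cofactor C_10 = -8
Want det = 0: -8 + (v - -3) * -8 = 0
  (v - -3) = 8 / -8 = -1
  v = -3 + (-1) = -4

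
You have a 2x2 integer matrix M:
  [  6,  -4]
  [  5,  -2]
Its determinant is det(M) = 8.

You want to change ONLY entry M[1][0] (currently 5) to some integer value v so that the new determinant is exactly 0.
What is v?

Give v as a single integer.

Answer: 3

Derivation:
det is linear in entry M[1][0]: det = old_det + (v - 5) * C_10
Cofactor C_10 = 4
Want det = 0: 8 + (v - 5) * 4 = 0
  (v - 5) = -8 / 4 = -2
  v = 5 + (-2) = 3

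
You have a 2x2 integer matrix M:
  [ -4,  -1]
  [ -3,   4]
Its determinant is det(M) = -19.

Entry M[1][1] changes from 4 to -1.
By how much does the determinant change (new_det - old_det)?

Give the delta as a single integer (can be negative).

Cofactor C_11 = -4
Entry delta = -1 - 4 = -5
Det delta = entry_delta * cofactor = -5 * -4 = 20

Answer: 20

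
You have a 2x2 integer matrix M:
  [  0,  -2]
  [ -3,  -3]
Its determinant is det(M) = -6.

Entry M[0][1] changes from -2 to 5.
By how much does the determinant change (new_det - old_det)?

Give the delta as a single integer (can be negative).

Cofactor C_01 = 3
Entry delta = 5 - -2 = 7
Det delta = entry_delta * cofactor = 7 * 3 = 21

Answer: 21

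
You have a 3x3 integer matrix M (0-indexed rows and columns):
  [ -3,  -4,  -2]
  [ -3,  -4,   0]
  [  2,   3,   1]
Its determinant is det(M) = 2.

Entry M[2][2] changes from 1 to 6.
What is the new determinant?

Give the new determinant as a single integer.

Answer: 2

Derivation:
det is linear in row 2: changing M[2][2] by delta changes det by delta * cofactor(2,2).
Cofactor C_22 = (-1)^(2+2) * minor(2,2) = 0
Entry delta = 6 - 1 = 5
Det delta = 5 * 0 = 0
New det = 2 + 0 = 2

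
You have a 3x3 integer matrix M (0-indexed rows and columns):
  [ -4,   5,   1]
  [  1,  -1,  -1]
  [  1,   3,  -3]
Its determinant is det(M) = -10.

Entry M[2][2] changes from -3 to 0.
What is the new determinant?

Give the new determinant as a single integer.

Answer: -13

Derivation:
det is linear in row 2: changing M[2][2] by delta changes det by delta * cofactor(2,2).
Cofactor C_22 = (-1)^(2+2) * minor(2,2) = -1
Entry delta = 0 - -3 = 3
Det delta = 3 * -1 = -3
New det = -10 + -3 = -13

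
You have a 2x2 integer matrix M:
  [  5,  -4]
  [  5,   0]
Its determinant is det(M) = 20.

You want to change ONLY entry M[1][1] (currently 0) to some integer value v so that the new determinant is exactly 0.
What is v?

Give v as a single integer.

Answer: -4

Derivation:
det is linear in entry M[1][1]: det = old_det + (v - 0) * C_11
Cofactor C_11 = 5
Want det = 0: 20 + (v - 0) * 5 = 0
  (v - 0) = -20 / 5 = -4
  v = 0 + (-4) = -4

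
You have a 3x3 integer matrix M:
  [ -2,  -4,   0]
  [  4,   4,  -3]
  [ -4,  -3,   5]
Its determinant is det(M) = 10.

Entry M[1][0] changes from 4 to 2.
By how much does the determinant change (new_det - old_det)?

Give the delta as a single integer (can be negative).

Answer: -40

Derivation:
Cofactor C_10 = 20
Entry delta = 2 - 4 = -2
Det delta = entry_delta * cofactor = -2 * 20 = -40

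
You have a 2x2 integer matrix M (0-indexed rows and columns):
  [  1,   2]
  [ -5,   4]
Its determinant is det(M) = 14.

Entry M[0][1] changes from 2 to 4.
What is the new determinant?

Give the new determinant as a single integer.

Answer: 24

Derivation:
det is linear in row 0: changing M[0][1] by delta changes det by delta * cofactor(0,1).
Cofactor C_01 = (-1)^(0+1) * minor(0,1) = 5
Entry delta = 4 - 2 = 2
Det delta = 2 * 5 = 10
New det = 14 + 10 = 24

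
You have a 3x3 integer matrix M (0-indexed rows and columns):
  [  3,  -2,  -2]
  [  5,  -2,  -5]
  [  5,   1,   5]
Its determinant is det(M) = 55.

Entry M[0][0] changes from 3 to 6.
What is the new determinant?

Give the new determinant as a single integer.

det is linear in row 0: changing M[0][0] by delta changes det by delta * cofactor(0,0).
Cofactor C_00 = (-1)^(0+0) * minor(0,0) = -5
Entry delta = 6 - 3 = 3
Det delta = 3 * -5 = -15
New det = 55 + -15 = 40

Answer: 40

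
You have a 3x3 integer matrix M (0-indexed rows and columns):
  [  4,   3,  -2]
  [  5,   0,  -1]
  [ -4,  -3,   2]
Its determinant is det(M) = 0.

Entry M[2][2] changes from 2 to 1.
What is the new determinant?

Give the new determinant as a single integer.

Answer: 15

Derivation:
det is linear in row 2: changing M[2][2] by delta changes det by delta * cofactor(2,2).
Cofactor C_22 = (-1)^(2+2) * minor(2,2) = -15
Entry delta = 1 - 2 = -1
Det delta = -1 * -15 = 15
New det = 0 + 15 = 15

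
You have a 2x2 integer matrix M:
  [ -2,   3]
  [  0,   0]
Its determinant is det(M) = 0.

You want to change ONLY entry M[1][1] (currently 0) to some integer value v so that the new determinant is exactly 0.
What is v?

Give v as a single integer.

Answer: 0

Derivation:
det is linear in entry M[1][1]: det = old_det + (v - 0) * C_11
Cofactor C_11 = -2
Want det = 0: 0 + (v - 0) * -2 = 0
  (v - 0) = 0 / -2 = 0
  v = 0 + (0) = 0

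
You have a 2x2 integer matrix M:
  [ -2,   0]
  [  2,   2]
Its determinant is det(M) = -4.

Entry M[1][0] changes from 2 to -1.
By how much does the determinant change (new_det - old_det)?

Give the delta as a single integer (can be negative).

Answer: 0

Derivation:
Cofactor C_10 = 0
Entry delta = -1 - 2 = -3
Det delta = entry_delta * cofactor = -3 * 0 = 0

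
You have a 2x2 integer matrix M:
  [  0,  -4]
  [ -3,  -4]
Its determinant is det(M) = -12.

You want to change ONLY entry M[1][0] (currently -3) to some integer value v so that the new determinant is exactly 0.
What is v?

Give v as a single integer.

det is linear in entry M[1][0]: det = old_det + (v - -3) * C_10
Cofactor C_10 = 4
Want det = 0: -12 + (v - -3) * 4 = 0
  (v - -3) = 12 / 4 = 3
  v = -3 + (3) = 0

Answer: 0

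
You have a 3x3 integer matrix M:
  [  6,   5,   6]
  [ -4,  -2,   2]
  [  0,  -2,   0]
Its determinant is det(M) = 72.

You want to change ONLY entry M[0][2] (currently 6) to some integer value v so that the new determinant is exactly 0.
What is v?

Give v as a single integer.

Answer: -3

Derivation:
det is linear in entry M[0][2]: det = old_det + (v - 6) * C_02
Cofactor C_02 = 8
Want det = 0: 72 + (v - 6) * 8 = 0
  (v - 6) = -72 / 8 = -9
  v = 6 + (-9) = -3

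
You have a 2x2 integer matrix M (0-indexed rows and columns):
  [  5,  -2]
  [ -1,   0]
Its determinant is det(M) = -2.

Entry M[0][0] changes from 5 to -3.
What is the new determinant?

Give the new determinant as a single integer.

Answer: -2

Derivation:
det is linear in row 0: changing M[0][0] by delta changes det by delta * cofactor(0,0).
Cofactor C_00 = (-1)^(0+0) * minor(0,0) = 0
Entry delta = -3 - 5 = -8
Det delta = -8 * 0 = 0
New det = -2 + 0 = -2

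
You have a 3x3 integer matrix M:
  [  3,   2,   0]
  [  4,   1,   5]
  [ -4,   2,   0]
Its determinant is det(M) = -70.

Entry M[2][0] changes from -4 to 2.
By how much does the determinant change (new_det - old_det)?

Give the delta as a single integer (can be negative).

Cofactor C_20 = 10
Entry delta = 2 - -4 = 6
Det delta = entry_delta * cofactor = 6 * 10 = 60

Answer: 60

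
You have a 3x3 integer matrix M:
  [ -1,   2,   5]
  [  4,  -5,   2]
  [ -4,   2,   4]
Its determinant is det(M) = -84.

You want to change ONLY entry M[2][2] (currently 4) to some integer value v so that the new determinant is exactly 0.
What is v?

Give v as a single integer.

Answer: -24

Derivation:
det is linear in entry M[2][2]: det = old_det + (v - 4) * C_22
Cofactor C_22 = -3
Want det = 0: -84 + (v - 4) * -3 = 0
  (v - 4) = 84 / -3 = -28
  v = 4 + (-28) = -24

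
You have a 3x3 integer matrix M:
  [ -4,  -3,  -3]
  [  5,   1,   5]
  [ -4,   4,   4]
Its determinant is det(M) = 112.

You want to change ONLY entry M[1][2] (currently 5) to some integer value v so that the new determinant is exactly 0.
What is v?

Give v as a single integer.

det is linear in entry M[1][2]: det = old_det + (v - 5) * C_12
Cofactor C_12 = 28
Want det = 0: 112 + (v - 5) * 28 = 0
  (v - 5) = -112 / 28 = -4
  v = 5 + (-4) = 1

Answer: 1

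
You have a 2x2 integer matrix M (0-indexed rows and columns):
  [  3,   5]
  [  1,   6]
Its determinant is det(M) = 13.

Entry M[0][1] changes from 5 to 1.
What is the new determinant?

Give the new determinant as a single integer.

Answer: 17

Derivation:
det is linear in row 0: changing M[0][1] by delta changes det by delta * cofactor(0,1).
Cofactor C_01 = (-1)^(0+1) * minor(0,1) = -1
Entry delta = 1 - 5 = -4
Det delta = -4 * -1 = 4
New det = 13 + 4 = 17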